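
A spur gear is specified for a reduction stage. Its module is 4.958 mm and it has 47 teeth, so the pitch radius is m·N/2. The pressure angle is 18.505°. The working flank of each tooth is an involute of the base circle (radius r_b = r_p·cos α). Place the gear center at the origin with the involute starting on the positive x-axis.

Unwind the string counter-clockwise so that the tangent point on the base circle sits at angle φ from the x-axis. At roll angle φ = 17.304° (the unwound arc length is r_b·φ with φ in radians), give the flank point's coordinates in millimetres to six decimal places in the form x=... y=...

x=115.413391 y=1.005315

pitch radius r_p = m·N/2 = 4.958·47/2 = 116.513000
base radius r_b = r_p·cos α = 116.513000·cos 18.505° = 110.488807
roll angle φ = 17.304° = 0.30201177 rad
x = r_b·(cos φ + φ·sin φ) = 110.488807·(0.95474004 + 0.30201177·0.29744153) = 115.413391
y = r_b·(sin φ − φ·cos φ) = 110.488807·(0.29744153 − 0.30201177·0.95474004) = 1.005315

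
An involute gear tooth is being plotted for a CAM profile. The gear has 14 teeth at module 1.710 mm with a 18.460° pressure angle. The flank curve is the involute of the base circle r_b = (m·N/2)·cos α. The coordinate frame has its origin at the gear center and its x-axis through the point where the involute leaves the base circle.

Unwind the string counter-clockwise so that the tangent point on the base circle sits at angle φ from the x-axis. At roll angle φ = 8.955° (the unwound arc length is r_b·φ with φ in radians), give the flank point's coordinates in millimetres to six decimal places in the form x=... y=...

pitch radius r_p = m·N/2 = 1.710·14/2 = 11.970000
base radius r_b = r_p·cos α = 11.970000·cos 18.460° = 11.354083
roll angle φ = 8.955° = 0.15629423 rad
x = r_b·(cos φ + φ·sin φ) = 11.354083·(0.98781090 + 0.15629423·0.15565869) = 11.491915
y = r_b·(sin φ − φ·cos φ) = 11.354083·(0.15565869 − 0.15629423·0.98781090) = 0.014414

x=11.491915 y=0.014414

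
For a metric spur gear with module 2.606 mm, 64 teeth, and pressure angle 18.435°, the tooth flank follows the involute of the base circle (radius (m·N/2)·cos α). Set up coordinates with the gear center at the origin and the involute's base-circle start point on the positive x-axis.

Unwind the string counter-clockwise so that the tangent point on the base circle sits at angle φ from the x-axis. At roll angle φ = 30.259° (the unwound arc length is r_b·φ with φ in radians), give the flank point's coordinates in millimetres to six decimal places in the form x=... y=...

pitch radius r_p = m·N/2 = 2.606·64/2 = 83.392000
base radius r_b = r_p·cos α = 83.392000·cos 18.435° = 79.112574
roll angle φ = 30.259° = 0.52811918 rad
x = r_b·(cos φ + φ·sin φ) = 79.112574·(0.86375636 + 0.52811918·0.50390966) = 89.387772
y = r_b·(sin φ − φ·cos φ) = 79.112574·(0.50390966 − 0.52811918·0.86375636) = 3.777100

x=89.387772 y=3.777100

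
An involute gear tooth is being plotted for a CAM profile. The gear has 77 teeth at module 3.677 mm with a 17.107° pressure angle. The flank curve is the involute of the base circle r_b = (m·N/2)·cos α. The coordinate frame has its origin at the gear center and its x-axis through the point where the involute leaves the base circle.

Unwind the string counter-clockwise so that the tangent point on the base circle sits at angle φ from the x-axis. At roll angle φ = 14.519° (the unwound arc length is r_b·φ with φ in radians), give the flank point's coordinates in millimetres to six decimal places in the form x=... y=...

x=139.575887 y=0.729175

pitch radius r_p = m·N/2 = 3.677·77/2 = 141.564500
base radius r_b = r_p·cos α = 141.564500·cos 17.107° = 135.301274
roll angle φ = 14.519° = 0.25340435 rad
x = r_b·(cos φ + φ·sin φ) = 135.301274·(0.96806456 + 0.25340435·0.25070104) = 139.575887
y = r_b·(sin φ − φ·cos φ) = 135.301274·(0.25070104 − 0.25340435·0.96806456) = 0.729175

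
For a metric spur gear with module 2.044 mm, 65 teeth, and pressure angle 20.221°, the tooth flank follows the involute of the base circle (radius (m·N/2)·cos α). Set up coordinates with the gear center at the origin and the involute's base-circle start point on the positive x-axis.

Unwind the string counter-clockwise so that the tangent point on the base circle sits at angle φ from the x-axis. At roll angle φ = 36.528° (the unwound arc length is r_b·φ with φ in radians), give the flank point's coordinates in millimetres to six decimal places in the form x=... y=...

x=73.745363 y=5.168561

pitch radius r_p = m·N/2 = 2.044·65/2 = 66.430000
base radius r_b = r_p·cos α = 66.430000·cos 20.221° = 62.335680
roll angle φ = 36.528° = 0.63753387 rad
x = r_b·(cos φ + φ·sin φ) = 62.335680·(0.80356608 + 0.63753387·0.59521555) = 73.745363
y = r_b·(sin φ − φ·cos φ) = 62.335680·(0.59521555 − 0.63753387·0.80356608) = 5.168561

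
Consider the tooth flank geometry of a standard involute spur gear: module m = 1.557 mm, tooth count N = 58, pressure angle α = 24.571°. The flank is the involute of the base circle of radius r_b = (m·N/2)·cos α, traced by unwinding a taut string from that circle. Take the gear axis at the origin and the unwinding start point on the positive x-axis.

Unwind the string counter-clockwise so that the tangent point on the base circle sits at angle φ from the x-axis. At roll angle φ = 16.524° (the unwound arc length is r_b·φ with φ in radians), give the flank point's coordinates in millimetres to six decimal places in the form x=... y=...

x=42.736630 y=0.325615

pitch radius r_p = m·N/2 = 1.557·58/2 = 45.153000
base radius r_b = r_p·cos α = 45.153000·cos 24.571° = 41.064246
roll angle φ = 16.524° = 0.28839821 rad
x = r_b·(cos φ + φ·sin φ) = 41.064246·(0.95870068 + 0.28839821·0.28441695) = 42.736630
y = r_b·(sin φ − φ·cos φ) = 41.064246·(0.28441695 − 0.28839821·0.95870068) = 0.325615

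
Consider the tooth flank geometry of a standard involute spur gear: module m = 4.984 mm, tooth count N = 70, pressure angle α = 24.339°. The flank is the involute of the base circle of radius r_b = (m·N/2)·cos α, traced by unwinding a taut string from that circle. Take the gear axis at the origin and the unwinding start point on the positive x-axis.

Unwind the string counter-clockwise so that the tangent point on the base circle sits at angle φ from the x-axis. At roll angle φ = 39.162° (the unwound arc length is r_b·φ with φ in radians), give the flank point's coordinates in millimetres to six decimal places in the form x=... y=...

x=191.837344 y=16.139936

pitch radius r_p = m·N/2 = 4.984·70/2 = 174.440000
base radius r_b = r_p·cos α = 174.440000·cos 24.339° = 158.936289
roll angle φ = 39.162° = 0.68350584 rad
x = r_b·(cos φ + φ·sin φ) = 158.936289·(0.77536350 + 0.68350584·0.63151520) = 191.837344
y = r_b·(sin φ − φ·cos φ) = 158.936289·(0.63151520 − 0.68350584·0.77536350) = 16.139936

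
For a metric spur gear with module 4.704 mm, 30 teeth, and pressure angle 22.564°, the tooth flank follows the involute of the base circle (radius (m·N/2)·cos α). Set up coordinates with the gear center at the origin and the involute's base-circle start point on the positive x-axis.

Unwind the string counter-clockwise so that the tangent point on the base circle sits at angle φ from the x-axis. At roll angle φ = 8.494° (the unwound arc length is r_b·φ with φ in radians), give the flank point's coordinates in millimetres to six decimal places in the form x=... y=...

pitch radius r_p = m·N/2 = 4.704·30/2 = 70.560000
base radius r_b = r_p·cos α = 70.560000·cos 22.564° = 65.158737
roll angle φ = 8.494° = 0.14824827 rad
x = r_b·(cos φ + φ·sin φ) = 65.158737·(0.98903134 + 0.14824827·0.14770584) = 65.870823
y = r_b·(sin φ − φ·cos φ) = 65.158737·(0.14770584 − 0.14824827·0.98903134) = 0.070610

x=65.870823 y=0.070610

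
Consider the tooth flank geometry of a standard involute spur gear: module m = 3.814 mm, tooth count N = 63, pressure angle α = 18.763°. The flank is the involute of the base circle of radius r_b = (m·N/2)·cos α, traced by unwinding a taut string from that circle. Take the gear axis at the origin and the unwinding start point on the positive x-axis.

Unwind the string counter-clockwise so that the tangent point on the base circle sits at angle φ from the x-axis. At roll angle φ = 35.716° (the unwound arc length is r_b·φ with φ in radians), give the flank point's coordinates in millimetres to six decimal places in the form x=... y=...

x=133.756920 y=8.832923

pitch radius r_p = m·N/2 = 3.814·63/2 = 120.141000
base radius r_b = r_p·cos α = 120.141000·cos 18.763° = 113.756368
roll angle φ = 35.716° = 0.62336180 rad
x = r_b·(cos φ + φ·sin φ) = 113.756368·(0.81192054 + 0.62336180·0.58376797) = 133.756920
y = r_b·(sin φ − φ·cos φ) = 113.756368·(0.58376797 − 0.62336180·0.81192054) = 8.832923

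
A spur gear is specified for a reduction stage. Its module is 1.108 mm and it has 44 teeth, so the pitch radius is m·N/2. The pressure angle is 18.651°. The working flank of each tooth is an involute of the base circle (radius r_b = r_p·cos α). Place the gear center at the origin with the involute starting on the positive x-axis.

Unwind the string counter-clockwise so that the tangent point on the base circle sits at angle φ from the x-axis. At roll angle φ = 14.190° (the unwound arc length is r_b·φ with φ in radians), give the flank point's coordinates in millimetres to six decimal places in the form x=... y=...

pitch radius r_p = m·N/2 = 1.108·44/2 = 24.376000
base radius r_b = r_p·cos α = 24.376000·cos 18.651° = 23.095873
roll angle φ = 14.190° = 0.24766222 rad
x = r_b·(cos φ + φ·sin φ) = 23.095873·(0.96948815 + 0.24766222·0.24513818) = 23.793359
y = r_b·(sin φ − φ·cos φ) = 23.095873·(0.24513818 − 0.24766222·0.96948815) = 0.116232

x=23.793359 y=0.116232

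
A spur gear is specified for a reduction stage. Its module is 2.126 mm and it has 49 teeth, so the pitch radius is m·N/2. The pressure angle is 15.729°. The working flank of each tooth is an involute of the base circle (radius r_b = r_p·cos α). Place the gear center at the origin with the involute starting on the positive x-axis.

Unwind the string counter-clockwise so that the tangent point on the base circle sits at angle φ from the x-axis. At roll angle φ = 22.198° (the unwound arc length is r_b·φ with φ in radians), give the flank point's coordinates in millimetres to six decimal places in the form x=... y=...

x=53.759325 y=0.957358

pitch radius r_p = m·N/2 = 2.126·49/2 = 52.087000
base radius r_b = r_p·cos α = 52.087000·cos 15.729° = 50.136585
roll angle φ = 22.198° = 0.38742819 rad
x = r_b·(cos φ + φ·sin φ) = 50.136585·(0.92588377 + 0.38742819·0.37780847) = 53.759325
y = r_b·(sin φ − φ·cos φ) = 50.136585·(0.37780847 − 0.38742819·0.92588377) = 0.957358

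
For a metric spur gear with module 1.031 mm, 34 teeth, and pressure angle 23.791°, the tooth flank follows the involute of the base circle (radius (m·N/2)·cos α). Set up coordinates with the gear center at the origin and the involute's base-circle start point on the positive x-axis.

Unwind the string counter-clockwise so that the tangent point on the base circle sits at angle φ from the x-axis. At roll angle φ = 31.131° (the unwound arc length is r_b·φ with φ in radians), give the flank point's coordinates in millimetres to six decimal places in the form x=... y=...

x=18.233023 y=0.832442

pitch radius r_p = m·N/2 = 1.031·34/2 = 17.527000
base radius r_b = r_p·cos α = 17.527000·cos 23.791° = 16.037609
roll angle φ = 31.131° = 0.54333845 rad
x = r_b·(cos φ + φ·sin φ) = 16.037609·(0.85598749 + 0.54333845·0.51699654) = 18.233023
y = r_b·(sin φ − φ·cos φ) = 16.037609·(0.51699654 − 0.54333845·0.85598749) = 0.832442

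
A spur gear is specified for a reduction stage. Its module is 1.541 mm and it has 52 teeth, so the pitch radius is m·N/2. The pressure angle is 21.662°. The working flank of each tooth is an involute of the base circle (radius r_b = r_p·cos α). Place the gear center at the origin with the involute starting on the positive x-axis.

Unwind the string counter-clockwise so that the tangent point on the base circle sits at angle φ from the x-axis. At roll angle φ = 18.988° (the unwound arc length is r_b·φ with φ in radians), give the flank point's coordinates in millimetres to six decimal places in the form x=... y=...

x=39.225443 y=0.446827

pitch radius r_p = m·N/2 = 1.541·52/2 = 40.066000
base radius r_b = r_p·cos α = 40.066000·cos 21.662° = 37.236443
roll angle φ = 18.988° = 0.33140312 rad
x = r_b·(cos φ + φ·sin φ) = 37.236443·(0.94558674 + 0.33140312·0.32537012) = 39.225443
y = r_b·(sin φ − φ·cos φ) = 37.236443·(0.32537012 − 0.33140312·0.94558674) = 0.446827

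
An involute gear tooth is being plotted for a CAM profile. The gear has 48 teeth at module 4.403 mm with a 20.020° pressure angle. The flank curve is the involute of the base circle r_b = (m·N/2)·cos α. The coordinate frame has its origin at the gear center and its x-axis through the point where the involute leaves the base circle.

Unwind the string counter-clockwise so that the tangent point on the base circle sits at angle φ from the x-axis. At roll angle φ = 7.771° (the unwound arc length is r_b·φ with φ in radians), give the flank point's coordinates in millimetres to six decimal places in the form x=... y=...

x=100.195588 y=0.082420

pitch radius r_p = m·N/2 = 4.403·48/2 = 105.672000
base radius r_b = r_p·cos α = 105.672000·cos 20.020° = 99.286577
roll angle φ = 7.771° = 0.13562954 rad
x = r_b·(cos φ + φ·sin φ) = 99.286577·(0.99081641 + 0.13562954·0.13521409) = 100.195588
y = r_b·(sin φ − φ·cos φ) = 99.286577·(0.13521409 − 0.13562954·0.99081641) = 0.082420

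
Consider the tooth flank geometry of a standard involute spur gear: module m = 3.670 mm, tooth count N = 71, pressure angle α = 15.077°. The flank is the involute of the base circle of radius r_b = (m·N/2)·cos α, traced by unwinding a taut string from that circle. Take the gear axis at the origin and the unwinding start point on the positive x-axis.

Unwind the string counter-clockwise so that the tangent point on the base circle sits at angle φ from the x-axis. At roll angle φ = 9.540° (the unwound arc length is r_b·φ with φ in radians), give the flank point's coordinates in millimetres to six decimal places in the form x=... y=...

pitch radius r_p = m·N/2 = 3.670·71/2 = 130.285000
base radius r_b = r_p·cos α = 130.285000·cos 15.077° = 125.800216
roll angle φ = 9.540° = 0.16650441 rad
x = r_b·(cos φ + φ·sin φ) = 125.800216·(0.98617014 + 0.16650441·0.16573612) = 127.531973
y = r_b·(sin φ − φ·cos φ) = 125.800216·(0.16573612 − 0.16650441·0.98617014) = 0.193034

x=127.531973 y=0.193034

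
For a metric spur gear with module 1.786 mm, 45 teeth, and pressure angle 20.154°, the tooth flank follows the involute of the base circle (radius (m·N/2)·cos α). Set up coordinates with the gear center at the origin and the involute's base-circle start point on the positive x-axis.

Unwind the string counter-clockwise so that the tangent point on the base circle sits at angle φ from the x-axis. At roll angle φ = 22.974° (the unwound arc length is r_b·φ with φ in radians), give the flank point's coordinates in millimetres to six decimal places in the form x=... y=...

pitch radius r_p = m·N/2 = 1.786·45/2 = 40.185000
base radius r_b = r_p·cos α = 40.185000·cos 20.154° = 37.724470
roll angle φ = 22.974° = 0.40097194 rad
x = r_b·(cos φ + φ·sin φ) = 37.724470·(0.92068207 + 0.40097194·0.39031338) = 40.636301
y = r_b·(sin φ − φ·cos φ) = 37.724470·(0.39031338 − 0.40097194·0.92068207) = 0.797710

x=40.636301 y=0.797710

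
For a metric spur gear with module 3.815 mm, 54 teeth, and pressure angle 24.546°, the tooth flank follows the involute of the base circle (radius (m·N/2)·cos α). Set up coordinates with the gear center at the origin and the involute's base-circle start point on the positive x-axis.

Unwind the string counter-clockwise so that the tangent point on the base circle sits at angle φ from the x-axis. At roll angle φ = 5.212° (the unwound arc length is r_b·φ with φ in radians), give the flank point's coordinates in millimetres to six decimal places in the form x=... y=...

pitch radius r_p = m·N/2 = 3.815·54/2 = 103.005000
base radius r_b = r_p·cos α = 103.005000·cos 24.546° = 93.696236
roll angle φ = 5.212° = 0.09096656 rad
x = r_b·(cos φ + φ·sin φ) = 93.696236·(0.99586539 + 0.09096656·0.09084116) = 94.083099
y = r_b·(sin φ − φ·cos φ) = 93.696236·(0.09084116 − 0.09096656·0.99586539) = 0.023490

x=94.083099 y=0.023490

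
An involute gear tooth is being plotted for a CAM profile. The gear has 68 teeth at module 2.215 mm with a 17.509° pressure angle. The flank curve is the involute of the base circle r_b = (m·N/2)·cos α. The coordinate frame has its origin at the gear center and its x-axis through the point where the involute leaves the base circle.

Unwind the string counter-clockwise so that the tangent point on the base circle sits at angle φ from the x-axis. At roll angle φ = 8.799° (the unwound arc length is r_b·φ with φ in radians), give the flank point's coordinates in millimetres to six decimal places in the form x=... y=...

pitch radius r_p = m·N/2 = 2.215·68/2 = 75.310000
base radius r_b = r_p·cos α = 75.310000·cos 17.509° = 71.820865
roll angle φ = 8.799° = 0.15357152 rad
x = r_b·(cos φ + φ·sin φ) = 71.820865·(0.98823105 + 0.15357152·0.15296859) = 72.662798
y = r_b·(sin φ − φ·cos φ) = 71.820865·(0.15296859 − 0.15357152·0.98823105) = 0.086504

x=72.662798 y=0.086504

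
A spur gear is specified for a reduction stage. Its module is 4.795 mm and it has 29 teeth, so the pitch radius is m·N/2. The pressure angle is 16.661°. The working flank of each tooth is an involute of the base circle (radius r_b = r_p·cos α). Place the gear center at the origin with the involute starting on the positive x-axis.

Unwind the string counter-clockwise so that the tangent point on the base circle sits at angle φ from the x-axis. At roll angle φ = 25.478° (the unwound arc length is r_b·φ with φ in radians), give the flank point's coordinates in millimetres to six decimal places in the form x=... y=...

pitch radius r_p = m·N/2 = 4.795·29/2 = 69.527500
base radius r_b = r_p·cos α = 69.527500·cos 16.661° = 66.608588
roll angle φ = 25.478° = 0.44467499 rad
x = r_b·(cos φ + φ·sin φ) = 66.608588·(0.90275052 + 0.44467499·0.43016450) = 72.872054
y = r_b·(sin φ − φ·cos φ) = 66.608588·(0.43016450 − 0.44467499·0.90275052) = 1.913926

x=72.872054 y=1.913926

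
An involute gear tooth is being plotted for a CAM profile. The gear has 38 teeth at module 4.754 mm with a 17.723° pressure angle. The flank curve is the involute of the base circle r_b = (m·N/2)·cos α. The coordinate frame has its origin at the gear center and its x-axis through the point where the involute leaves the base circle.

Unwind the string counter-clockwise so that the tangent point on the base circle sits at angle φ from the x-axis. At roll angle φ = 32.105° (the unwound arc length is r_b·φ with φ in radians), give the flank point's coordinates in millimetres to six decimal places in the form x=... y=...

pitch radius r_p = m·N/2 = 4.754·38/2 = 90.326000
base radius r_b = r_p·cos α = 90.326000·cos 17.723° = 86.039070
roll angle φ = 32.105° = 0.56033796 rad
x = r_b·(cos φ + φ·sin φ) = 86.039070·(0.84707554 + 0.56033796·0.53147250) = 98.504390
y = r_b·(sin φ − φ·cos φ) = 86.039070·(0.53147250 − 0.56033796·0.84707554) = 4.889078

x=98.504390 y=4.889078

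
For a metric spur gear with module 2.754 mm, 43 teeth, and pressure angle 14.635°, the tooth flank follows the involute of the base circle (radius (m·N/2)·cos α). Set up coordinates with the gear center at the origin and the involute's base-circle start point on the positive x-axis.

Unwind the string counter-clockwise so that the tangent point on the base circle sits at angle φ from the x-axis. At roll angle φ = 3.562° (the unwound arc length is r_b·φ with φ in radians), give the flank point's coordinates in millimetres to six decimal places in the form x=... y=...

pitch radius r_p = m·N/2 = 2.754·43/2 = 59.211000
base radius r_b = r_p·cos α = 59.211000·cos 14.635° = 57.289900
roll angle φ = 3.562° = 0.06216863 rad
x = r_b·(cos φ + φ·sin φ) = 57.289900·(0.99806815 + 0.06216863·0.06212859) = 57.400504
y = r_b·(sin φ − φ·cos φ) = 57.289900·(0.06212859 − 0.06216863·0.99806815) = 0.004587

x=57.400504 y=0.004587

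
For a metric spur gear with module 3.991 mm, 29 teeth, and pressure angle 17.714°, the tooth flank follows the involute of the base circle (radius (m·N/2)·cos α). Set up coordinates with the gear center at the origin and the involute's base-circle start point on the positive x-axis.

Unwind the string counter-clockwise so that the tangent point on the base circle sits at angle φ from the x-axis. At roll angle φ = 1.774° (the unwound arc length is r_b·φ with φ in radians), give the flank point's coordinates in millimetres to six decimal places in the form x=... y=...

pitch radius r_p = m·N/2 = 3.991·29/2 = 57.869500
base radius r_b = r_p·cos α = 57.869500·cos 17.714° = 55.125743
roll angle φ = 1.774° = 0.03096214 rad
x = r_b·(cos φ + φ·sin φ) = 55.125743·(0.99952071 + 0.03096214·0.03095719) = 55.152160
y = r_b·(sin φ − φ·cos φ) = 55.125743·(0.03095719 − 0.03096214·0.99952071) = 0.000545

x=55.152160 y=0.000545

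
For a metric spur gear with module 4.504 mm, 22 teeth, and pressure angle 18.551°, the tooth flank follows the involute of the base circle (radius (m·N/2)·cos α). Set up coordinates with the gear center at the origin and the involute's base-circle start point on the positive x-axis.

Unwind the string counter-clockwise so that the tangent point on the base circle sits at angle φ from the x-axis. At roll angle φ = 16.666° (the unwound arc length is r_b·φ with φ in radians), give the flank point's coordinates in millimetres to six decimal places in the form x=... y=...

x=48.914938 y=0.382071

pitch radius r_p = m·N/2 = 4.504·22/2 = 49.544000
base radius r_b = r_p·cos α = 49.544000·cos 18.551° = 46.969735
roll angle φ = 16.666° = 0.29087657 rad
x = r_b·(cos φ + φ·sin φ) = 46.969735·(0.95799285 + 0.29087657·0.28679209) = 48.914938
y = r_b·(sin φ − φ·cos φ) = 46.969735·(0.28679209 − 0.29087657·0.95799285) = 0.382071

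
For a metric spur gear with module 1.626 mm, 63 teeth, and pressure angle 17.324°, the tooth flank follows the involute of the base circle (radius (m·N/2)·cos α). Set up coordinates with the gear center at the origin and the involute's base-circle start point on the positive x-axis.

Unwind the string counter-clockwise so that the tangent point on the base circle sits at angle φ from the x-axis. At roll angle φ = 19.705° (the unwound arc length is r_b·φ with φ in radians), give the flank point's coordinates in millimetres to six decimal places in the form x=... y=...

pitch radius r_p = m·N/2 = 1.626·63/2 = 51.219000
base radius r_b = r_p·cos α = 51.219000·cos 17.324° = 48.895509
roll angle φ = 19.705° = 0.34391713 rad
x = r_b·(cos φ + φ·sin φ) = 48.895509·(0.94144112 + 0.34391713·0.33717742) = 51.702219
y = r_b·(sin φ − φ·cos φ) = 48.895509·(0.33717742 − 0.34391713·0.94144112) = 0.655185

x=51.702219 y=0.655185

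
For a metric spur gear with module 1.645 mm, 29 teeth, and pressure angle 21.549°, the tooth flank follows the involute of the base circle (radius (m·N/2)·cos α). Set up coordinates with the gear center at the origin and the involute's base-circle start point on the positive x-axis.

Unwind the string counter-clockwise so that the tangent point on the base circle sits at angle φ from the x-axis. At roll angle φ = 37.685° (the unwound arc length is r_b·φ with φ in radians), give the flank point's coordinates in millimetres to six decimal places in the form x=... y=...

x=26.477389 y=2.014542

pitch radius r_p = m·N/2 = 1.645·29/2 = 23.852500
base radius r_b = r_p·cos α = 23.852500·cos 21.549° = 22.185301
roll angle φ = 37.685° = 0.65772733 rad
x = r_b·(cos φ + φ·sin φ) = 22.185301·(0.79138360 + 0.65772733·0.61131988) = 26.477389
y = r_b·(sin φ − φ·cos φ) = 22.185301·(0.61131988 − 0.65772733·0.79138360) = 2.014542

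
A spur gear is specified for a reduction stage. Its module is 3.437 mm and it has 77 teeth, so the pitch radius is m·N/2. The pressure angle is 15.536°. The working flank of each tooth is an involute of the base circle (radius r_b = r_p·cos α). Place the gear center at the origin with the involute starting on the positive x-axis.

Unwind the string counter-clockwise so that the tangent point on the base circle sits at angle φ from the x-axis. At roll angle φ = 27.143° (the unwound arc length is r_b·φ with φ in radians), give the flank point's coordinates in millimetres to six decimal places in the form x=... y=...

pitch radius r_p = m·N/2 = 3.437·77/2 = 132.324500
base radius r_b = r_p·cos α = 132.324500·cos 15.536° = 127.489674
roll angle φ = 27.143° = 0.47373472 rad
x = r_b·(cos φ + φ·sin φ) = 127.489674·(0.88987067 + 0.47373472·0.45621288) = 141.002885
y = r_b·(sin φ − φ·cos φ) = 127.489674·(0.45621288 − 0.47373472·0.88987067) = 4.417548

x=141.002885 y=4.417548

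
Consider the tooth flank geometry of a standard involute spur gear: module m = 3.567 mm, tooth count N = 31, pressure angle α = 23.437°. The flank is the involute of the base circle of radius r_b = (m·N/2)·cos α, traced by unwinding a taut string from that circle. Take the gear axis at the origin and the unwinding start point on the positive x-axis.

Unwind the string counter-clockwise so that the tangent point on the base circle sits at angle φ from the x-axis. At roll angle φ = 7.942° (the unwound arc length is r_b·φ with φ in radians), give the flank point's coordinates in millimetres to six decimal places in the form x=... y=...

pitch radius r_p = m·N/2 = 3.567·31/2 = 55.288500
base radius r_b = r_p·cos α = 55.288500·cos 23.437° = 50.727086
roll angle φ = 7.942° = 0.13861405 rad
x = r_b·(cos φ + φ·sin φ) = 50.727086·(0.99040845 + 0.13861405·0.13817059) = 51.212079
y = r_b·(sin φ − φ·cos φ) = 50.727086·(0.13817059 − 0.13861405·0.99040845) = 0.044948

x=51.212079 y=0.044948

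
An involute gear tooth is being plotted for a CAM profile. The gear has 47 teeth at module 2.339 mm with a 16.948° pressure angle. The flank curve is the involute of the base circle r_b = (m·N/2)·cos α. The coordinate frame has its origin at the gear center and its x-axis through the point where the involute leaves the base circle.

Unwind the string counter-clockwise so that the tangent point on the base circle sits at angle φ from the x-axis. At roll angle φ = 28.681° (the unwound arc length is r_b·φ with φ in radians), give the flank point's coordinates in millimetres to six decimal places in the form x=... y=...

x=58.759932 y=2.143812

pitch radius r_p = m·N/2 = 2.339·47/2 = 54.966500
base radius r_b = r_p·cos α = 54.966500·cos 16.948° = 52.579289
roll angle φ = 28.681° = 0.50057788 rad
x = r_b·(cos φ + φ·sin φ) = 52.579289·(0.87730536 + 0.50057788·0.47993260) = 58.759932
y = r_b·(sin φ − φ·cos φ) = 52.579289·(0.47993260 − 0.50057788·0.87730536) = 2.143812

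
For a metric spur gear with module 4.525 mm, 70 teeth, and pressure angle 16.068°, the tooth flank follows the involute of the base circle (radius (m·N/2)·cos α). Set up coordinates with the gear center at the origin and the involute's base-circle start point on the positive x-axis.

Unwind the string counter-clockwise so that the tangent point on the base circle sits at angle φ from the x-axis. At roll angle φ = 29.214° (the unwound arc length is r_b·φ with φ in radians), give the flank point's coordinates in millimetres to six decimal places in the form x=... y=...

x=170.703345 y=6.551354

pitch radius r_p = m·N/2 = 4.525·70/2 = 158.375000
base radius r_b = r_p·cos α = 158.375000·cos 16.068° = 152.187904
roll angle φ = 29.214° = 0.50988049 rad
x = r_b·(cos φ + φ·sin φ) = 152.187904·(0.87280284 + 0.50988049·0.48807294) = 170.703345
y = r_b·(sin φ − φ·cos φ) = 152.187904·(0.48807294 − 0.50988049·0.87280284) = 6.551354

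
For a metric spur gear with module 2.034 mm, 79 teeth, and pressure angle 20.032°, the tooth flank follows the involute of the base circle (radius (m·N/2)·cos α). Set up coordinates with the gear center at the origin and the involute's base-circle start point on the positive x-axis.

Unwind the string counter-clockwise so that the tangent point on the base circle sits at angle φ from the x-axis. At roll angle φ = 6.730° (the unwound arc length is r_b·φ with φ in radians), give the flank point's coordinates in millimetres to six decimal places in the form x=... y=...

x=76.001286 y=0.040719

pitch radius r_p = m·N/2 = 2.034·79/2 = 80.343000
base radius r_b = r_p·cos α = 80.343000·cos 20.032° = 75.482365
roll angle φ = 6.730° = 0.11746066 rad
x = r_b·(cos φ + φ·sin φ) = 75.482365·(0.99310942 + 0.11746066·0.11719074) = 76.001286
y = r_b·(sin φ − φ·cos φ) = 75.482365·(0.11719074 − 0.11746066·0.99310942) = 0.040719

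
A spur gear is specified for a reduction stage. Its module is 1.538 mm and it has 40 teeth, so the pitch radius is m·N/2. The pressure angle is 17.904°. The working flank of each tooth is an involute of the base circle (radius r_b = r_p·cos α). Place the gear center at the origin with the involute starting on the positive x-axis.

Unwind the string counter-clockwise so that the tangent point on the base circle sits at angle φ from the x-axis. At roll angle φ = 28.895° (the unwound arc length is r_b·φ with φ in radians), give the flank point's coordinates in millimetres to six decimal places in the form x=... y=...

pitch radius r_p = m·N/2 = 1.538·40/2 = 30.760000
base radius r_b = r_p·cos α = 30.760000·cos 17.904° = 29.270384
roll angle φ = 28.895° = 0.50431289 rad
x = r_b·(cos φ + φ·sin φ) = 29.270384·(0.87550670 + 0.50431289·0.48320598) = 32.759229
y = r_b·(sin φ − φ·cos φ) = 29.270384·(0.48320598 − 0.50431289·0.87550670) = 1.219892

x=32.759229 y=1.219892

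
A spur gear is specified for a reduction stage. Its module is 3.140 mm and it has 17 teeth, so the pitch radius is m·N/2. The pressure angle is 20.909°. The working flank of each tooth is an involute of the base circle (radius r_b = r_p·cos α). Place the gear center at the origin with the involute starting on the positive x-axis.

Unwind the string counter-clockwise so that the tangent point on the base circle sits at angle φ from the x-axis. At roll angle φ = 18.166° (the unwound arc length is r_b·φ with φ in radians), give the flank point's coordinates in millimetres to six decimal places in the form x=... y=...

pitch radius r_p = m·N/2 = 3.140·17/2 = 26.690000
base radius r_b = r_p·cos α = 26.690000·cos 20.909° = 24.932422
roll angle φ = 18.166° = 0.31705651 rad
x = r_b·(cos φ + φ·sin φ) = 24.932422·(0.95015723 + 0.31705651·0.31177114) = 26.154267
y = r_b·(sin φ − φ·cos φ) = 24.932422·(0.31177114 − 0.31705651·0.95015723) = 0.262229

x=26.154267 y=0.262229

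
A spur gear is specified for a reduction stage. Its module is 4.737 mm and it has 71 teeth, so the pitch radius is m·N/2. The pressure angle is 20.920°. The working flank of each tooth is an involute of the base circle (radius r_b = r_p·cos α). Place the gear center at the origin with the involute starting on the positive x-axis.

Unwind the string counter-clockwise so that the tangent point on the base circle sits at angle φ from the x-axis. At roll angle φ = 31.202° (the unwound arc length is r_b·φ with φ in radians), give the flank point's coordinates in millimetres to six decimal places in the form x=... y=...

x=178.671419 y=8.208035

pitch radius r_p = m·N/2 = 4.737·71/2 = 168.163500
base radius r_b = r_p·cos α = 168.163500·cos 20.920° = 157.078144
roll angle φ = 31.202° = 0.54457763 rad
x = r_b·(cos φ + φ·sin φ) = 157.078144·(0.85534618 + 0.54457763·0.51805687) = 178.671419
y = r_b·(sin φ − φ·cos φ) = 157.078144·(0.51805687 − 0.54457763·0.85534618) = 8.208035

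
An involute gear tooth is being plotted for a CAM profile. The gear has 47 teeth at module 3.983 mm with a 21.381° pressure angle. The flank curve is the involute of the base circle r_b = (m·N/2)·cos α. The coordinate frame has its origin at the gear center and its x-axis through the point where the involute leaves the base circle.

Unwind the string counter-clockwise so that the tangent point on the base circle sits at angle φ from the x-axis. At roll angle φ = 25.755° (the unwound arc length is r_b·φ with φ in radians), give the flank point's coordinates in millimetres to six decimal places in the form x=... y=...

x=95.524351 y=2.585860

pitch radius r_p = m·N/2 = 3.983·47/2 = 93.600500
base radius r_b = r_p·cos α = 93.600500·cos 21.381° = 87.158611
roll angle φ = 25.755° = 0.44950955 rad
x = r_b·(cos φ + φ·sin φ) = 87.158611·(0.90066032 + 0.44950955·0.43452386) = 95.524351
y = r_b·(sin φ − φ·cos φ) = 87.158611·(0.43452386 − 0.44950955·0.90066032) = 2.585860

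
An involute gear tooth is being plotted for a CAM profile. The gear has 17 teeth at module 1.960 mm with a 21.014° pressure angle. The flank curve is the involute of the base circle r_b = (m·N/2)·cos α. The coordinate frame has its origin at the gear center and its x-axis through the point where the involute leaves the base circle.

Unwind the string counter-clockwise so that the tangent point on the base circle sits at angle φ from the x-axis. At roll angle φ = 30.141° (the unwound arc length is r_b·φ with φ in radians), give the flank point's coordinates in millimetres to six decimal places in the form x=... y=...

x=17.557303 y=0.734012

pitch radius r_p = m·N/2 = 1.960·17/2 = 16.660000
base radius r_b = r_p·cos α = 16.660000·cos 21.014° = 15.551991
roll angle φ = 30.141° = 0.52605969 rad
x = r_b·(cos φ + φ·sin φ) = 15.551991·(0.86479233 + 0.52605969·0.50212970) = 17.557303
y = r_b·(sin φ − φ·cos φ) = 15.551991·(0.50212970 − 0.52605969·0.86479233) = 0.734012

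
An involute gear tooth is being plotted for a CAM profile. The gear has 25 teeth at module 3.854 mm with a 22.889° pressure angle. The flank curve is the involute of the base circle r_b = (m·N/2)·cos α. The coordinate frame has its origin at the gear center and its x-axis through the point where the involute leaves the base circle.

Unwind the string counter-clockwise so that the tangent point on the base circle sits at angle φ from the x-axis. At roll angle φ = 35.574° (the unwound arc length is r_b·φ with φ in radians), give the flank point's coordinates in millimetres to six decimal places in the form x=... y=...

pitch radius r_p = m·N/2 = 3.854·25/2 = 48.175000
base radius r_b = r_p·cos α = 48.175000·cos 22.889° = 44.381705
roll angle φ = 35.574° = 0.62088343 rad
x = r_b·(cos φ + φ·sin φ) = 44.381705·(0.81336484 + 0.62088343·0.58175394) = 52.129251
y = r_b·(sin φ − φ·cos φ) = 44.381705·(0.58175394 − 0.62088343·0.81336484) = 3.406260

x=52.129251 y=3.406260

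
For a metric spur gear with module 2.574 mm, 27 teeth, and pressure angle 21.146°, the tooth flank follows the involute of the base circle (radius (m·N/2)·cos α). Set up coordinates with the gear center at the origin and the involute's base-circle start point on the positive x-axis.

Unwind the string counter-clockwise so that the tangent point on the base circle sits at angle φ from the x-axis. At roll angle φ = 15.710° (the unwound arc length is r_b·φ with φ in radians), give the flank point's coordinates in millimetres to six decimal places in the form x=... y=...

pitch radius r_p = m·N/2 = 2.574·27/2 = 34.749000
base radius r_b = r_p·cos α = 34.749000·cos 21.146° = 32.409149
roll angle φ = 15.710° = 0.27419123 rad
x = r_b·(cos φ + φ·sin φ) = 32.409149·(0.96264450 + 0.27419123·0.27076846) = 33.604620
y = r_b·(sin φ − φ·cos φ) = 32.409149·(0.27076846 − 0.27419123·0.96264450) = 0.221023

x=33.604620 y=0.221023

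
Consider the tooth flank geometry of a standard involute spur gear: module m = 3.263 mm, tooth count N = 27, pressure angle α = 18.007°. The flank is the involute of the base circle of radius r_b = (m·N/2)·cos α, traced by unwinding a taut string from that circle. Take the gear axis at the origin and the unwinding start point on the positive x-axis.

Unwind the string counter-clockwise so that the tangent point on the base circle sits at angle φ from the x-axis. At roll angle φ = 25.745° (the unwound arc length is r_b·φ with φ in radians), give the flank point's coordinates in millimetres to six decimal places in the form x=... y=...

x=45.910891 y=1.241468

pitch radius r_p = m·N/2 = 3.263·27/2 = 44.050500
base radius r_b = r_p·cos α = 44.050500·cos 18.007° = 41.892852
roll angle φ = 25.745° = 0.44933502 rad
x = r_b·(cos φ + φ·sin φ) = 41.892852·(0.90073615 + 0.44933502·0.43436666) = 45.910891
y = r_b·(sin φ − φ·cos φ) = 41.892852·(0.43436666 − 0.44933502·0.90073615) = 1.241468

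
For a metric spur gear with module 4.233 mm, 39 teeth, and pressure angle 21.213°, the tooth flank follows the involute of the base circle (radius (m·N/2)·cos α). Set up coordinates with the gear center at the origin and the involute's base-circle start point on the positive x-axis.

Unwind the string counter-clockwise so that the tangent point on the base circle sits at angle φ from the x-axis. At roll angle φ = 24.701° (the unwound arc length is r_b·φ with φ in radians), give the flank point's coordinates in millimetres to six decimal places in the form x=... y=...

x=83.772616 y=2.017310

pitch radius r_p = m·N/2 = 4.233·39/2 = 82.543500
base radius r_b = r_p·cos α = 82.543500·cos 21.213° = 76.950495
roll angle φ = 24.701° = 0.43111378 rad
x = r_b·(cos φ + φ·sin φ) = 76.950495·(0.90850088 + 0.43111378·0.41788293) = 83.772616
y = r_b·(sin φ − φ·cos φ) = 76.950495·(0.41788293 − 0.43111378·0.90850088) = 2.017310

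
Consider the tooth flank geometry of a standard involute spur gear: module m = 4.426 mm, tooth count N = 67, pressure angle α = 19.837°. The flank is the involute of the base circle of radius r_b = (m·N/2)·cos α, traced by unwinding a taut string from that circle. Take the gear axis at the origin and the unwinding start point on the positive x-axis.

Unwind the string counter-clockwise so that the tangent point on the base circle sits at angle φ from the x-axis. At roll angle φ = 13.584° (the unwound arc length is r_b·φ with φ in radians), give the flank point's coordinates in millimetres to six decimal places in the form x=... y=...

pitch radius r_p = m·N/2 = 4.426·67/2 = 148.271000
base radius r_b = r_p·cos α = 148.271000·cos 19.837° = 139.472870
roll angle φ = 13.584° = 0.23708553 rad
x = r_b·(cos φ + φ·sin φ) = 139.472870·(0.97202663 + 0.23708553·0.23487068) = 143.337811
y = r_b·(sin φ − φ·cos φ) = 139.472870·(0.23487068 − 0.23708553·0.97202663) = 0.616085

x=143.337811 y=0.616085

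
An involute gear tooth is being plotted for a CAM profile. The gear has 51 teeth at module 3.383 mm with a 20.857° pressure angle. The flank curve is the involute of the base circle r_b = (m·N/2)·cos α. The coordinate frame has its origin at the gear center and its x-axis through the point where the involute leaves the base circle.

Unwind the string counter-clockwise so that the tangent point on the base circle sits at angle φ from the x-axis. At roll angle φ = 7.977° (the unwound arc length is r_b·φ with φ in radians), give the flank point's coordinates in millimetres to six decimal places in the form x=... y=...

x=81.391132 y=0.072376

pitch radius r_p = m·N/2 = 3.383·51/2 = 86.266500
base radius r_b = r_p·cos α = 86.266500·cos 20.857° = 80.613624
roll angle φ = 7.977° = 0.13922491 rad
x = r_b·(cos φ + φ·sin φ) = 80.613624·(0.99032386 + 0.13922491·0.13877557) = 81.391132
y = r_b·(sin φ − φ·cos φ) = 80.613624·(0.13877557 − 0.13922491·0.99032386) = 0.072376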